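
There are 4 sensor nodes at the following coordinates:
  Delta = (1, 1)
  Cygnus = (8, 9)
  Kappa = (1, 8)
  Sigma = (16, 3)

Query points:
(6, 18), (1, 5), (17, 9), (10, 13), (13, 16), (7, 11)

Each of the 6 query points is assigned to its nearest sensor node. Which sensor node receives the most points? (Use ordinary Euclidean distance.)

Cygnus

(6, 18) — d² to each: Delta:314, Cygnus:85, Kappa:125, Sigma:325 → nearest is Cygnus
(1, 5) — d² to each: Delta:16, Cygnus:65, Kappa:9, Sigma:229 → nearest is Kappa
(17, 9) — d² to each: Delta:320, Cygnus:81, Kappa:257, Sigma:37 → nearest is Sigma
(10, 13) — d² to each: Delta:225, Cygnus:20, Kappa:106, Sigma:136 → nearest is Cygnus
(13, 16) — d² to each: Delta:369, Cygnus:74, Kappa:208, Sigma:178 → nearest is Cygnus
(7, 11) — d² to each: Delta:136, Cygnus:5, Kappa:45, Sigma:145 → nearest is Cygnus
Tally — Cygnus:4, Kappa:1, Sigma:1. Cygnus captures the most (4).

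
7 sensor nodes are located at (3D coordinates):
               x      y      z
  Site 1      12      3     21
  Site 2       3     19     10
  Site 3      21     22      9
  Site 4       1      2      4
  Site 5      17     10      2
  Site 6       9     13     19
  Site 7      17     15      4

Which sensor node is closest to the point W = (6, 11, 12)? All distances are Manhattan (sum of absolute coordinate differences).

d(W, Site 1) = |6−12| + |11−3| + |12−21| = 6 + 8 + 9 = 23
d(W, Site 2) = |6−3| + |11−19| + |12−10| = 3 + 8 + 2 = 13
d(W, Site 3) = |6−21| + |11−22| + |12−9| = 15 + 11 + 3 = 29
d(W, Site 4) = |6−1| + |11−2| + |12−4| = 5 + 9 + 8 = 22
d(W, Site 5) = |6−17| + |11−10| + |12−2| = 11 + 1 + 10 = 22
d(W, Site 6) = |6−9| + |11−13| + |12−19| = 3 + 2 + 7 = 12
d(W, Site 7) = |6−17| + |11−15| + |12−4| = 11 + 4 + 8 = 23
Minimum is at Site 6.

Site 6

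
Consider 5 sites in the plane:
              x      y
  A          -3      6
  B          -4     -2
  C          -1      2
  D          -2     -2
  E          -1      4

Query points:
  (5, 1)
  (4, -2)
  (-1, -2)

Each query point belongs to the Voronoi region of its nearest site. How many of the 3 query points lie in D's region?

(5, 1) — d² to each: A:89, B:90, C:37, D:58, E:45 → nearest is C
(4, -2) — d² to each: A:113, B:64, C:41, D:36, E:61 → nearest is D
(-1, -2) — d² to each: A:68, B:9, C:16, D:1, E:36 → nearest is D
2 of the 3 points have D as nearest.

2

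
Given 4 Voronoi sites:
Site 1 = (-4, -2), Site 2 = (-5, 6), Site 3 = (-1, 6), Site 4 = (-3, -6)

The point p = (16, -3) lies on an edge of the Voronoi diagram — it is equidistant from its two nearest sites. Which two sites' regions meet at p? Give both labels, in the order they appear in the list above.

Site 3 and Site 4

Squared distances from p to each site:
d²(p, Site 1) = (16−(-4))² + (-3−(-2))² = 400 + 1 = 401
d²(p, Site 2) = (16−(-5))² + (-3−6)² = 441 + 81 = 522
d²(p, Site 3) = (16−(-1))² + (-3−6)² = 289 + 81 = 370
d²(p, Site 4) = (16−(-3))² + (-3−(-6))² = 361 + 9 = 370
p is equidistant from Site 3 and Site 4 (both at squared distance 370), and every other site is strictly farther — so p lies on the Site 3–Site 4 Voronoi edge.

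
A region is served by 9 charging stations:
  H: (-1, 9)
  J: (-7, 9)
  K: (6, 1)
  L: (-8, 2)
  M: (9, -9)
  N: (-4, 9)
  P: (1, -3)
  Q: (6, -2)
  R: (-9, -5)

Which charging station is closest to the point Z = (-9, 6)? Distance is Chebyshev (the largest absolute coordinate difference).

J

d(Z,H) = max(8, 3) = 8
d(Z,J) = max(2, 3) = 3
d(Z,K) = max(15, 5) = 15
d(Z,L) = max(1, 4) = 4
d(Z,M) = max(18, 15) = 18
d(Z,N) = max(5, 3) = 5
d(Z,P) = max(10, 9) = 10
d(Z,Q) = max(15, 8) = 15
d(Z,R) = max(0, 11) = 11
Minimum is at J.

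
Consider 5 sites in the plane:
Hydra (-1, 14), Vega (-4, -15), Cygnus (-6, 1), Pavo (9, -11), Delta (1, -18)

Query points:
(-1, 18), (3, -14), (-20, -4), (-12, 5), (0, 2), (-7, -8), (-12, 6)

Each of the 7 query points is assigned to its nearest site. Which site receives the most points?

Cygnus

(-1, 18) — d² to each: Hydra:16, Vega:1098, Cygnus:314, Pavo:941, Delta:1300 → nearest is Hydra
(3, -14) — d² to each: Hydra:800, Vega:50, Cygnus:306, Pavo:45, Delta:20 → nearest is Delta
(-20, -4) — d² to each: Hydra:685, Vega:377, Cygnus:221, Pavo:890, Delta:637 → nearest is Cygnus
(-12, 5) — d² to each: Hydra:202, Vega:464, Cygnus:52, Pavo:697, Delta:698 → nearest is Cygnus
(0, 2) — d² to each: Hydra:145, Vega:305, Cygnus:37, Pavo:250, Delta:401 → nearest is Cygnus
(-7, -8) — d² to each: Hydra:520, Vega:58, Cygnus:82, Pavo:265, Delta:164 → nearest is Vega
(-12, 6) — d² to each: Hydra:185, Vega:505, Cygnus:61, Pavo:730, Delta:745 → nearest is Cygnus
Tally — Hydra:1, Vega:1, Cygnus:4, Delta:1. Cygnus captures the most (4).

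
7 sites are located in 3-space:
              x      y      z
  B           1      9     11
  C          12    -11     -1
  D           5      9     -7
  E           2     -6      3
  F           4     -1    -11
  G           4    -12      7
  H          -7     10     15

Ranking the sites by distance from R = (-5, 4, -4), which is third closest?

E

Since √ is increasing, it suffices to compare squared distances:
|RB|² = 36 + 25 + 225 = 286
|RC|² = 289 + 225 + 9 = 523
|RD|² = 100 + 25 + 9 = 134
|RE|² = 49 + 100 + 49 = 198
|RF|² = 81 + 25 + 49 = 155
|RG|² = 81 + 256 + 121 = 458
|RH|² = 4 + 36 + 361 = 401
Sorted ascending: D, F, E, B, … — the third-nearest is E.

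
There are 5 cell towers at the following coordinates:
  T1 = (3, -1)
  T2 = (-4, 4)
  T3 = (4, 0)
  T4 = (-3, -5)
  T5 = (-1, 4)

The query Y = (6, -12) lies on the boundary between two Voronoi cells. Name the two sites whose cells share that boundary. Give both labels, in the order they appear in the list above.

Squared distances from Y to each site:
|YT1|² = (6−3)² + (-12−(-1))² = 9 + 121 = 130
|YT2|² = (6−(-4))² + (-12−4)² = 100 + 256 = 356
|YT3|² = (6−4)² + (-12−0)² = 4 + 144 = 148
|YT4|² = (6−(-3))² + (-12−(-5))² = 81 + 49 = 130
|YT5|² = (6−(-1))² + (-12−4)² = 49 + 256 = 305
Y is equidistant from T1 and T4 (both at squared distance 130), and every other site is strictly farther — so Y lies on the T1–T4 Voronoi edge.

T1 and T4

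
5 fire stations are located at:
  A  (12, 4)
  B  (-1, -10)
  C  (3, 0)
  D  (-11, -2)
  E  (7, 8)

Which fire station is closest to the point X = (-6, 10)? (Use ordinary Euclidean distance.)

Since √ is increasing, it suffices to compare squared distances:
|XA|² = 324 + 36 = 360
|XB|² = 25 + 400 = 425
|XC|² = 81 + 100 = 181
|XD|² = 25 + 144 = 169
|XE|² = 169 + 4 = 173
Minimum is at D.

D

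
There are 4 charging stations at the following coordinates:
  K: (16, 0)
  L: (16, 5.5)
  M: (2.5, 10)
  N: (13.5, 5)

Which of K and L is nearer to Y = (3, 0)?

K

Compare squared distances:
|YK|² = (3−16)² + (0−0)² = 169 + 0 = 169
|YL|² = (3−16)² + (0−5.5)² = 169 + 30.25 = 199.25
169 < 199.25, so K is closer.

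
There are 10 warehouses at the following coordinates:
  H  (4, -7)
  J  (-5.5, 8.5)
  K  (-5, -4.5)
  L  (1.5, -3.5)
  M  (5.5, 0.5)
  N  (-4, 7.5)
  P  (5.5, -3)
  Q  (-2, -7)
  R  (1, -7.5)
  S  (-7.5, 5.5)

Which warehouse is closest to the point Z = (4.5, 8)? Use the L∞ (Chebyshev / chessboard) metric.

M

d(Z,H) = max(0.5, 15) = 15
d(Z,J) = max(10, 0.5) = 10
d(Z,K) = max(9.5, 12.5) = 12.5
d(Z,L) = max(3, 11.5) = 11.5
d(Z,M) = max(1, 7.5) = 7.5
d(Z,N) = max(8.5, 0.5) = 8.5
d(Z,P) = max(1, 11) = 11
d(Z,Q) = max(6.5, 15) = 15
d(Z,R) = max(3.5, 15.5) = 15.5
d(Z,S) = max(12, 2.5) = 12
Minimum is at M.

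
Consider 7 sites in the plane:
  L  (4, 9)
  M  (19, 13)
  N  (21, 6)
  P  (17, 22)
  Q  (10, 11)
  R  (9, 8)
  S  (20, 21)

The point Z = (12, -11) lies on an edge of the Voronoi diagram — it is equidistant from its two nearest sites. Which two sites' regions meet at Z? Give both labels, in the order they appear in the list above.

Squared distances from Z to each site:
|ZL|² = (12−4)² + (-11−9)² = 64 + 400 = 464
|ZM|² = (12−19)² + (-11−13)² = 49 + 576 = 625
|ZN|² = (12−21)² + (-11−6)² = 81 + 289 = 370
|ZP|² = (12−17)² + (-11−22)² = 25 + 1089 = 1114
|ZQ|² = (12−10)² + (-11−11)² = 4 + 484 = 488
|ZR|² = (12−9)² + (-11−8)² = 9 + 361 = 370
|ZS|² = (12−20)² + (-11−21)² = 64 + 1024 = 1088
Z is equidistant from N and R (both at squared distance 370), and every other site is strictly farther — so Z lies on the N–R Voronoi edge.

N and R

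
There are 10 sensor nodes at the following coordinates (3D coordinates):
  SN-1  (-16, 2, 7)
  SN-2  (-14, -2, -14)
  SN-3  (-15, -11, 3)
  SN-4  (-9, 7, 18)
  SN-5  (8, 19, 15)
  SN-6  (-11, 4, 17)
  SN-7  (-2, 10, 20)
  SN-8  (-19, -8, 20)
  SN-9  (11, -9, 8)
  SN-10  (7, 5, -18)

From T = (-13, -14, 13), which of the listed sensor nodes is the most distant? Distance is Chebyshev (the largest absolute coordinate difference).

SN-5

d(T, SN-1) = max(3, 16, 6) = 16
d(T, SN-2) = max(1, 12, 27) = 27
d(T, SN-3) = max(2, 3, 10) = 10
d(T, SN-4) = max(4, 21, 5) = 21
d(T, SN-5) = max(21, 33, 2) = 33
d(T, SN-6) = max(2, 18, 4) = 18
d(T, SN-7) = max(11, 24, 7) = 24
d(T, SN-8) = max(6, 6, 7) = 7
d(T, SN-9) = max(24, 5, 5) = 24
d(T, SN-10) = max(20, 19, 31) = 31
The largest is to SN-5.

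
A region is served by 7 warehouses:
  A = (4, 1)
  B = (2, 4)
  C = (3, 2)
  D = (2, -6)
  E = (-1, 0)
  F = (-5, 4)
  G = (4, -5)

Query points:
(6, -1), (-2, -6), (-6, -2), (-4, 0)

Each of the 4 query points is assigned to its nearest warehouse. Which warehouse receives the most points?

(6, -1) — d² to each: A:8, B:41, C:18, D:41, E:50, F:146, G:20 → nearest is A
(-2, -6) — d² to each: A:85, B:116, C:89, D:16, E:37, F:109, G:37 → nearest is D
(-6, -2) — d² to each: A:109, B:100, C:97, D:80, E:29, F:37, G:109 → nearest is E
(-4, 0) — d² to each: A:65, B:52, C:53, D:72, E:9, F:17, G:89 → nearest is E
Tally — A:1, D:1, E:2. E captures the most (2).

E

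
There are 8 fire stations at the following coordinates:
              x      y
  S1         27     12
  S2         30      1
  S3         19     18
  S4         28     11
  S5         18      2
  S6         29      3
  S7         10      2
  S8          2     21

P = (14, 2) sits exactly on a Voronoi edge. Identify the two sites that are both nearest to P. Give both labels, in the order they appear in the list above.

S5 and S7

Squared distances from P to each site:
|PS1|² = (14−27)² + (2−12)² = 169 + 100 = 269
|PS2|² = (14−30)² + (2−1)² = 256 + 1 = 257
|PS3|² = (14−19)² + (2−18)² = 25 + 256 = 281
|PS4|² = (14−28)² + (2−11)² = 196 + 81 = 277
|PS5|² = (14−18)² + (2−2)² = 16 + 0 = 16
|PS6|² = (14−29)² + (2−3)² = 225 + 1 = 226
|PS7|² = (14−10)² + (2−2)² = 16 + 0 = 16
|PS8|² = (14−2)² + (2−21)² = 144 + 361 = 505
P is equidistant from S5 and S7 (both at squared distance 16), and every other site is strictly farther — so P lies on the S5–S7 Voronoi edge.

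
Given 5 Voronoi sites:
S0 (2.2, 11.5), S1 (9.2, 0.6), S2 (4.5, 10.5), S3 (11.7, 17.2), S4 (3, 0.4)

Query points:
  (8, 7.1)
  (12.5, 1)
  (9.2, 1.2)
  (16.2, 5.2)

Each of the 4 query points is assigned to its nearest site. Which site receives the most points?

S1

(8, 7.1) — d² to each: S0:53, S1:43.69, S2:23.81, S3:115.7, S4:69.89 → nearest is S2
(12.5, 1) — d² to each: S0:216.34, S1:11.05, S2:154.25, S3:263.08, S4:90.61 → nearest is S1
(9.2, 1.2) — d² to each: S0:155.09, S1:0.36, S2:108.58, S3:262.25, S4:39.08 → nearest is S1
(16.2, 5.2) — d² to each: S0:235.69, S1:70.16, S2:164.98, S3:164.25, S4:197.28 → nearest is S1
Tally — S1:3, S2:1. S1 captures the most (3).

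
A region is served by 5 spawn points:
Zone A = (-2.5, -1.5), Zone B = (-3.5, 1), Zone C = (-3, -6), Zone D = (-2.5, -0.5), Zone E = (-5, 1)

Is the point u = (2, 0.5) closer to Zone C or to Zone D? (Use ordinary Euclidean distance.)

Zone D

Compare squared distances:
d²(u, Zone C) = (2−(-3))² + (0.5−(-6))² = 25 + 42.25 = 67.25
d²(u, Zone D) = (2−(-2.5))² + (0.5−(-0.5))² = 20.25 + 1 = 21.25
67.25 > 21.25, so Zone D is closer.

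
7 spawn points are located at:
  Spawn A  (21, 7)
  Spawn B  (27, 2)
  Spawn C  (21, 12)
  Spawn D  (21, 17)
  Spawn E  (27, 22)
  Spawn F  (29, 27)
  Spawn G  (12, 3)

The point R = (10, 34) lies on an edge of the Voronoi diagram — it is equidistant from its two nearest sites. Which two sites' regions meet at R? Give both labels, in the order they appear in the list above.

Spawn D and Spawn F

Squared distances from R to each site:
d²(R, Spawn A) = (10−21)² + (34−7)² = 121 + 729 = 850
d²(R, Spawn B) = (10−27)² + (34−2)² = 289 + 1024 = 1313
d²(R, Spawn C) = (10−21)² + (34−12)² = 121 + 484 = 605
d²(R, Spawn D) = (10−21)² + (34−17)² = 121 + 289 = 410
d²(R, Spawn E) = (10−27)² + (34−22)² = 289 + 144 = 433
d²(R, Spawn F) = (10−29)² + (34−27)² = 361 + 49 = 410
d²(R, Spawn G) = (10−12)² + (34−3)² = 4 + 961 = 965
R is equidistant from Spawn D and Spawn F (both at squared distance 410), and every other site is strictly farther — so R lies on the Spawn D–Spawn F Voronoi edge.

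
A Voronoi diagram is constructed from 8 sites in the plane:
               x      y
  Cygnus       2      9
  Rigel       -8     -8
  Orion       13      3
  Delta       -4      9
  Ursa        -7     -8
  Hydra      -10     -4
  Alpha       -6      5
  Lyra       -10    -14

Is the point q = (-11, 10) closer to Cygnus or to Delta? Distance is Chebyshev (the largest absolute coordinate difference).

Delta

d(q, Cygnus) = max(13, 1) = 13
d(q, Delta) = max(7, 1) = 7
13 > 7, so Delta is closer.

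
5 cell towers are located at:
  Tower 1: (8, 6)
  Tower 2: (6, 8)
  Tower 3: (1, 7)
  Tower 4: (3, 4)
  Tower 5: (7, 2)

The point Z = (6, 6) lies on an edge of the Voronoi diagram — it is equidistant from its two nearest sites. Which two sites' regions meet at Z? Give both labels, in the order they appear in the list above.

Tower 1 and Tower 2

Squared distances from Z to each site:
d²(Z, Tower 1) = (6−8)² + (6−6)² = 4 + 0 = 4
d²(Z, Tower 2) = (6−6)² + (6−8)² = 0 + 4 = 4
d²(Z, Tower 3) = (6−1)² + (6−7)² = 25 + 1 = 26
d²(Z, Tower 4) = (6−3)² + (6−4)² = 9 + 4 = 13
d²(Z, Tower 5) = (6−7)² + (6−2)² = 1 + 16 = 17
Z is equidistant from Tower 1 and Tower 2 (both at squared distance 4), and every other site is strictly farther — so Z lies on the Tower 1–Tower 2 Voronoi edge.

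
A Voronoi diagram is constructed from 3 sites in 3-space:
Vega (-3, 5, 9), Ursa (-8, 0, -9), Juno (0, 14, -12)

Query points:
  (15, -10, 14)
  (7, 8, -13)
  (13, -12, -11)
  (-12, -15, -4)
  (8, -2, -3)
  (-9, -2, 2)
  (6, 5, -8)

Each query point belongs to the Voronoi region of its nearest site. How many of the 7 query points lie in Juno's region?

(15, -10, 14) — d² to each: Vega:574, Ursa:1158, Juno:1477 → nearest is Vega
(7, 8, -13) — d² to each: Vega:593, Ursa:305, Juno:86 → nearest is Juno
(13, -12, -11) — d² to each: Vega:945, Ursa:589, Juno:846 → nearest is Ursa
(-12, -15, -4) — d² to each: Vega:650, Ursa:266, Juno:1049 → nearest is Ursa
(8, -2, -3) — d² to each: Vega:314, Ursa:296, Juno:401 → nearest is Ursa
(-9, -2, 2) — d² to each: Vega:134, Ursa:126, Juno:533 → nearest is Ursa
(6, 5, -8) — d² to each: Vega:370, Ursa:222, Juno:133 → nearest is Juno
2 of the 7 points have Juno as nearest.

2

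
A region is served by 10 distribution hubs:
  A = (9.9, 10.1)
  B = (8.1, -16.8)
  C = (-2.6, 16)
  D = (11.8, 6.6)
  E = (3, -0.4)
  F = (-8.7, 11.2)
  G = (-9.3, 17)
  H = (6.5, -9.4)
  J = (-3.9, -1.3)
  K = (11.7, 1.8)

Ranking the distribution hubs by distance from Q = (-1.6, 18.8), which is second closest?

G

Squared Euclidean distances:
|QA|² = (-1.6−9.9)² + (18.8−10.1)² = 132.25 + 75.69 = 207.94
|QB|² = (-1.6−8.1)² + (18.8−(-16.8))² = 94.09 + 1267.36 = 1361.45
|QC|² = (-1.6−(-2.6))² + (18.8−16)² = 1 + 7.84 = 8.84
|QD|² = (-1.6−11.8)² + (18.8−6.6)² = 179.56 + 148.84 = 328.4
|QE|² = (-1.6−3)² + (18.8−(-0.4))² = 21.16 + 368.64 = 389.8
|QF|² = (-1.6−(-8.7))² + (18.8−11.2)² = 50.41 + 57.76 = 108.17
|QG|² = (-1.6−(-9.3))² + (18.8−17)² = 59.29 + 3.24 = 62.53
|QH|² = (-1.6−6.5)² + (18.8−(-9.4))² = 65.61 + 795.24 = 860.85
|QJ|² = (-1.6−(-3.9))² + (18.8−(-1.3))² = 5.29 + 404.01 = 409.3
|QK|² = (-1.6−11.7)² + (18.8−1.8)² = 176.89 + 289 = 465.89
Sorted ascending: C, G, F, … — the second-nearest is G.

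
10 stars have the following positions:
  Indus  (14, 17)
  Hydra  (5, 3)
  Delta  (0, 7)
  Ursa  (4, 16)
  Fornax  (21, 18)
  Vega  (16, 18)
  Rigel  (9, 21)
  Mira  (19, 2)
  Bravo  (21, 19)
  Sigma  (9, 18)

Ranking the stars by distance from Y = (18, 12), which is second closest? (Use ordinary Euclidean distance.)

Indus

Squared Euclidean distances:
d²(Y, Indus) = 16 + 25 = 41
d²(Y, Hydra) = 169 + 81 = 250
d²(Y, Delta) = 324 + 25 = 349
d²(Y, Ursa) = 196 + 16 = 212
d²(Y, Fornax) = 9 + 36 = 45
d²(Y, Vega) = 4 + 36 = 40
d²(Y, Rigel) = 81 + 81 = 162
d²(Y, Mira) = 1 + 100 = 101
d²(Y, Bravo) = 9 + 49 = 58
d²(Y, Sigma) = 81 + 36 = 117
Sorted ascending: Vega, Indus, Fornax, … — the second-nearest is Indus.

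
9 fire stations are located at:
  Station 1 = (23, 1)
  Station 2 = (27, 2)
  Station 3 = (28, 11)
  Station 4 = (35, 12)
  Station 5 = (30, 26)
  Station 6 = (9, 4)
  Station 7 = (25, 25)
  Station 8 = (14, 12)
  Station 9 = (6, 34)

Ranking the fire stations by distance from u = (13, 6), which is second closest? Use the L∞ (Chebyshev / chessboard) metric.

d(u, Station 1) = max(10, 5) = 10
d(u, Station 2) = max(14, 4) = 14
d(u, Station 3) = max(15, 5) = 15
d(u, Station 4) = max(22, 6) = 22
d(u, Station 5) = max(17, 20) = 20
d(u, Station 6) = max(4, 2) = 4
d(u, Station 7) = max(12, 19) = 19
d(u, Station 8) = max(1, 6) = 6
d(u, Station 9) = max(7, 28) = 28
Sorted ascending: Station 6, Station 8, Station 1, … — the second-nearest is Station 8.

Station 8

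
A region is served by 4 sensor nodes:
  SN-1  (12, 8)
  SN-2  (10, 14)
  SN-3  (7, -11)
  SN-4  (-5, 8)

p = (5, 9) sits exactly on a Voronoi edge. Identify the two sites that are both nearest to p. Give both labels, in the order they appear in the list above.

Squared distances from p to each site:
d²(p, SN-1) = (5−12)² + (9−8)² = 49 + 1 = 50
d²(p, SN-2) = (5−10)² + (9−14)² = 25 + 25 = 50
d²(p, SN-3) = (5−7)² + (9−(-11))² = 4 + 400 = 404
d²(p, SN-4) = (5−(-5))² + (9−8)² = 100 + 1 = 101
p is equidistant from SN-1 and SN-2 (both at squared distance 50), and every other site is strictly farther — so p lies on the SN-1–SN-2 Voronoi edge.

SN-1 and SN-2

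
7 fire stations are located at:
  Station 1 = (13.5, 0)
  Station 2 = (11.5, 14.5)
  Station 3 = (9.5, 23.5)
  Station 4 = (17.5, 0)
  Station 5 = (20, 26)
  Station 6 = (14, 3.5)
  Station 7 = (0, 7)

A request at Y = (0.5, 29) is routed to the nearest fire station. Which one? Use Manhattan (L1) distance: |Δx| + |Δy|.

d(Y, Station 1) = |0.5−13.5| + |29−0| = 13 + 29 = 42
d(Y, Station 2) = |0.5−11.5| + |29−14.5| = 11 + 14.5 = 25.5
d(Y, Station 3) = |0.5−9.5| + |29−23.5| = 9 + 5.5 = 14.5
d(Y, Station 4) = |0.5−17.5| + |29−0| = 17 + 29 = 46
d(Y, Station 5) = |0.5−20| + |29−26| = 19.5 + 3 = 22.5
d(Y, Station 6) = |0.5−14| + |29−3.5| = 13.5 + 25.5 = 39
d(Y, Station 7) = |0.5−0| + |29−7| = 0.5 + 22 = 22.5
Minimum is at Station 3.

Station 3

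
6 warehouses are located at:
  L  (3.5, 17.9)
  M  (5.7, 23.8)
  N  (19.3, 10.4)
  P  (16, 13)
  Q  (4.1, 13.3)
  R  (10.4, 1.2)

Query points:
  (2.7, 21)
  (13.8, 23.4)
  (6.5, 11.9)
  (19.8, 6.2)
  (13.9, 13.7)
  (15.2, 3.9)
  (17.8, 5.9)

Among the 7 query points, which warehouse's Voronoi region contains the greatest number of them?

(2.7, 21) — d² to each: L:10.25, M:16.84, N:387.92, P:240.89, Q:61.25, R:451.33 → nearest is L
(13.8, 23.4) — d² to each: L:136.34, M:65.77, N:199.25, P:113, Q:196.1, R:504.4 → nearest is M
(6.5, 11.9) — d² to each: L:45, M:142.25, N:166.09, P:91.46, Q:7.72, R:129.7 → nearest is Q
(19.8, 6.2) — d² to each: L:402.58, M:508.57, N:17.89, P:60.68, Q:296.9, R:113.36 → nearest is N
(13.9, 13.7) — d² to each: L:125.8, M:169.25, N:40.05, P:4.9, Q:96.2, R:168.5 → nearest is P
(15.2, 3.9) — d² to each: L:332.89, M:486.26, N:59.06, P:83.45, Q:211.57, R:30.33 → nearest is R
(17.8, 5.9) — d² to each: L:348.49, M:466.82, N:22.5, P:53.65, Q:242.45, R:76.85 → nearest is N
Tally — L:1, M:1, N:2, P:1, Q:1, R:1. N captures the most (2).

N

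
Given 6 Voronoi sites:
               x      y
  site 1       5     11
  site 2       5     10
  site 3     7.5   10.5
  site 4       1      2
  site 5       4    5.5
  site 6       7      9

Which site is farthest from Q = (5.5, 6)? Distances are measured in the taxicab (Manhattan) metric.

d(Q, site 1) = |5.5−5| + |6−11| = 0.5 + 5 = 5.5
d(Q, site 2) = |5.5−5| + |6−10| = 0.5 + 4 = 4.5
d(Q, site 3) = |5.5−7.5| + |6−10.5| = 2 + 4.5 = 6.5
d(Q, site 4) = |5.5−1| + |6−2| = 4.5 + 4 = 8.5
d(Q, site 5) = |5.5−4| + |6−5.5| = 1.5 + 0.5 = 2
d(Q, site 6) = |5.5−7| + |6−9| = 1.5 + 3 = 4.5
The largest is to site 4.

site 4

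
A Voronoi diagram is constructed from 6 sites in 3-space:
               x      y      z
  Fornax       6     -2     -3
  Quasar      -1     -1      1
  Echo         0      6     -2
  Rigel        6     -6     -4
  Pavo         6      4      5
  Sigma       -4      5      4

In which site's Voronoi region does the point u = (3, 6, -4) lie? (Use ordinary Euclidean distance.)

Compare squared distances (the ordering matches that of the actual distances):
d²(u, Fornax) = (3−6)² + (6−(-2))² + (-4−(-3))² = 9 + 64 + 1 = 74
d²(u, Quasar) = (3−(-1))² + (6−(-1))² + (-4−1)² = 16 + 49 + 25 = 90
d²(u, Echo) = (3−0)² + (6−6)² + (-4−(-2))² = 9 + 0 + 4 = 13
d²(u, Rigel) = (3−6)² + (6−(-6))² + (-4−(-4))² = 9 + 144 + 0 = 153
d²(u, Pavo) = (3−6)² + (6−4)² + (-4−5)² = 9 + 4 + 81 = 94
d²(u, Sigma) = (3−(-4))² + (6−5)² + (-4−4)² = 49 + 1 + 64 = 114
Echo is nearest.

Echo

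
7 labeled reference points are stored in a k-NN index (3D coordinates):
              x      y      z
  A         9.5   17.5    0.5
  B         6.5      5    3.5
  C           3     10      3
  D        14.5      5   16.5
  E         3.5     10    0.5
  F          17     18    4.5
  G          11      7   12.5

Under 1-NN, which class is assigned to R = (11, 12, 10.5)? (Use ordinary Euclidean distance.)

G

Squared Euclidean distances:
|RA|² = (11−9.5)² + (12−17.5)² + (10.5−0.5)² = 2.25 + 30.25 + 100 = 132.5
|RB|² = (11−6.5)² + (12−5)² + (10.5−3.5)² = 20.25 + 49 + 49 = 118.25
|RC|² = (11−3)² + (12−10)² + (10.5−3)² = 64 + 4 + 56.25 = 124.25
|RD|² = (11−14.5)² + (12−5)² + (10.5−16.5)² = 12.25 + 49 + 36 = 97.25
|RE|² = (11−3.5)² + (12−10)² + (10.5−0.5)² = 56.25 + 4 + 100 = 160.25
|RF|² = (11−17)² + (12−18)² + (10.5−4.5)² = 36 + 36 + 36 = 108
|RG|² = (11−11)² + (12−7)² + (10.5−12.5)² = 0 + 25 + 4 = 29
The smallest is to G, so R lies in the Voronoi region of G.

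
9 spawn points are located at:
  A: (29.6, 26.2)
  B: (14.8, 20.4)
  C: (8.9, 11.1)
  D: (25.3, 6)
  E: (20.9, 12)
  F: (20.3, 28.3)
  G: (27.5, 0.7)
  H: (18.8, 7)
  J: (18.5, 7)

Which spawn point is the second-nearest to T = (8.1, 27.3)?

Compare squared distances (the ordering matches that of the actual distances):
|TA|² = 462.25 + 1.21 = 463.46
|TB|² = 44.89 + 47.61 = 92.5
|TC|² = 0.64 + 262.44 = 263.08
|TD|² = 295.84 + 453.69 = 749.53
|TE|² = 163.84 + 234.09 = 397.93
|TF|² = 148.84 + 1 = 149.84
|TG|² = 376.36 + 707.56 = 1083.92
|TH|² = 114.49 + 412.09 = 526.58
|TJ|² = 108.16 + 412.09 = 520.25
Sorted ascending: B, F, C, … — the second-nearest is F.

F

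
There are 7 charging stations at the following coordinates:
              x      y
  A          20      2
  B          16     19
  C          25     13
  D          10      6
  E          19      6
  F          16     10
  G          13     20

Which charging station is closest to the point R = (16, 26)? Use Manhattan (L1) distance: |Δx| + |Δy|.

B

d(R,A) = |16−20| + |26−2| = 4 + 24 = 28
d(R,B) = |16−16| + |26−19| = 0 + 7 = 7
d(R,C) = |16−25| + |26−13| = 9 + 13 = 22
d(R,D) = |16−10| + |26−6| = 6 + 20 = 26
d(R,E) = |16−19| + |26−6| = 3 + 20 = 23
d(R,F) = |16−16| + |26−10| = 0 + 16 = 16
d(R,G) = |16−13| + |26−20| = 3 + 6 = 9
B is nearest.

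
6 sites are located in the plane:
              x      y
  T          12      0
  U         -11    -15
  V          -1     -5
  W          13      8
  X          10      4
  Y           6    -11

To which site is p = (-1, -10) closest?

Compare squared distances (the ordering matches that of the actual distances):
|pT|² = 169 + 100 = 269
|pU|² = 100 + 25 = 125
|pV|² = 0 + 25 = 25
|pW|² = 196 + 324 = 520
|pX|² = 121 + 196 = 317
|pY|² = 49 + 1 = 50
V is nearest.

V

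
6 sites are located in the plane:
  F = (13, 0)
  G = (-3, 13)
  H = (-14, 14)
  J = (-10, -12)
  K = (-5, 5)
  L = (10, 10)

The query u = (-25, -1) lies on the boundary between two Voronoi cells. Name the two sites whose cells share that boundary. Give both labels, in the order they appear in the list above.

H and J

Squared distances from u to each site:
|uF|² = (-25−13)² + (-1−0)² = 1444 + 1 = 1445
|uG|² = (-25−(-3))² + (-1−13)² = 484 + 196 = 680
|uH|² = (-25−(-14))² + (-1−14)² = 121 + 225 = 346
|uJ|² = (-25−(-10))² + (-1−(-12))² = 225 + 121 = 346
|uK|² = (-25−(-5))² + (-1−5)² = 400 + 36 = 436
|uL|² = (-25−10)² + (-1−10)² = 1225 + 121 = 1346
u is equidistant from H and J (both at squared distance 346), and every other site is strictly farther — so u lies on the H–J Voronoi edge.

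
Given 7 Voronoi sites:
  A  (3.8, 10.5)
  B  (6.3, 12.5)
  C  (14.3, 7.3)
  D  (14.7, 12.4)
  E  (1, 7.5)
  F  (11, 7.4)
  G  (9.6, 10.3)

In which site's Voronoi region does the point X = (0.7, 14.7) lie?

A

Since √ is increasing, it suffices to compare squared distances:
|XA|² = (0.7−3.8)² + (14.7−10.5)² = 9.61 + 17.64 = 27.25
|XB|² = (0.7−6.3)² + (14.7−12.5)² = 31.36 + 4.84 = 36.2
|XC|² = (0.7−14.3)² + (14.7−7.3)² = 184.96 + 54.76 = 239.72
|XD|² = (0.7−14.7)² + (14.7−12.4)² = 196 + 5.29 = 201.29
|XE|² = (0.7−1)² + (14.7−7.5)² = 0.09 + 51.84 = 51.93
|XF|² = (0.7−11)² + (14.7−7.4)² = 106.09 + 53.29 = 159.38
|XG|² = (0.7−9.6)² + (14.7−10.3)² = 79.21 + 19.36 = 98.57
The smallest is to A, so X lies in the Voronoi region of A.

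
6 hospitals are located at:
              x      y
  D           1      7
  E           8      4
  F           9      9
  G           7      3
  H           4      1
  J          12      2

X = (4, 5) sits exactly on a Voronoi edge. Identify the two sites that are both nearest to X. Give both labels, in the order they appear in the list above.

Squared distances from X to each site:
|XD|² = (4−1)² + (5−7)² = 9 + 4 = 13
|XE|² = (4−8)² + (5−4)² = 16 + 1 = 17
|XF|² = (4−9)² + (5−9)² = 25 + 16 = 41
|XG|² = (4−7)² + (5−3)² = 9 + 4 = 13
|XH|² = (4−4)² + (5−1)² = 0 + 16 = 16
|XJ|² = (4−12)² + (5−2)² = 64 + 9 = 73
X is equidistant from D and G (both at squared distance 13), and every other site is strictly farther — so X lies on the D–G Voronoi edge.

D and G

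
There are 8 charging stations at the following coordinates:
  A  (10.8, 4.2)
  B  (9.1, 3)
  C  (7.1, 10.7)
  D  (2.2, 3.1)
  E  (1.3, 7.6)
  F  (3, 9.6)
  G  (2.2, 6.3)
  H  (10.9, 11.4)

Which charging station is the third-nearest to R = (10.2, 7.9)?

C

Compare squared distances (the ordering matches that of the actual distances):
|RA|² = (10.2−10.8)² + (7.9−4.2)² = 0.36 + 13.69 = 14.05
|RB|² = (10.2−9.1)² + (7.9−3)² = 1.21 + 24.01 = 25.22
|RC|² = (10.2−7.1)² + (7.9−10.7)² = 9.61 + 7.84 = 17.45
|RD|² = (10.2−2.2)² + (7.9−3.1)² = 64 + 23.04 = 87.04
|RE|² = (10.2−1.3)² + (7.9−7.6)² = 79.21 + 0.09 = 79.3
|RF|² = (10.2−3)² + (7.9−9.6)² = 51.84 + 2.89 = 54.73
|RG|² = (10.2−2.2)² + (7.9−6.3)² = 64 + 2.56 = 66.56
|RH|² = (10.2−10.9)² + (7.9−11.4)² = 0.49 + 12.25 = 12.74
Sorted ascending: H, A, C, B, … — the third-nearest is C.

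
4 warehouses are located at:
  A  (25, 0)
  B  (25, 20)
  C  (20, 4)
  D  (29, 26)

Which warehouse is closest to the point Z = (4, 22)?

Since √ is increasing, it suffices to compare squared distances:
|ZA|² = (4−25)² + (22−0)² = 441 + 484 = 925
|ZB|² = (4−25)² + (22−20)² = 441 + 4 = 445
|ZC|² = (4−20)² + (22−4)² = 256 + 324 = 580
|ZD|² = (4−29)² + (22−26)² = 625 + 16 = 641
The smallest is to B, so Z lies in the Voronoi region of B.

B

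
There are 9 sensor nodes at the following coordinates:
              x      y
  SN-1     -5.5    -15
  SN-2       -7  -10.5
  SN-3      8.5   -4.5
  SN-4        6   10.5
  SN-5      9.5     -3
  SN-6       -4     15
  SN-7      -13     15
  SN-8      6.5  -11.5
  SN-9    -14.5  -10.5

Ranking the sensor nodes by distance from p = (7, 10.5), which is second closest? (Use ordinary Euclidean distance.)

SN-6

Squared Euclidean distances:
d²(p, SN-1) = (7−(-5.5))² + (10.5−(-15))² = 156.25 + 650.25 = 806.5
d²(p, SN-2) = (7−(-7))² + (10.5−(-10.5))² = 196 + 441 = 637
d²(p, SN-3) = (7−8.5)² + (10.5−(-4.5))² = 2.25 + 225 = 227.25
d²(p, SN-4) = (7−6)² + (10.5−10.5)² = 1 + 0 = 1
d²(p, SN-5) = (7−9.5)² + (10.5−(-3))² = 6.25 + 182.25 = 188.5
d²(p, SN-6) = (7−(-4))² + (10.5−15)² = 121 + 20.25 = 141.25
d²(p, SN-7) = (7−(-13))² + (10.5−15)² = 400 + 20.25 = 420.25
d²(p, SN-8) = (7−6.5)² + (10.5−(-11.5))² = 0.25 + 484 = 484.25
d²(p, SN-9) = (7−(-14.5))² + (10.5−(-10.5))² = 462.25 + 441 = 903.25
Sorted ascending: SN-4, SN-6, SN-5, … — the second-nearest is SN-6.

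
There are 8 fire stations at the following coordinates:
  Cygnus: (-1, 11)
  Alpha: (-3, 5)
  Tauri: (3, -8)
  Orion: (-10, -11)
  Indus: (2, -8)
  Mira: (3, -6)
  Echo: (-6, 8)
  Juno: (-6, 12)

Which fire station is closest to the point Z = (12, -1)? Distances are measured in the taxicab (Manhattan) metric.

Mira

d(Z, Cygnus) = |12−(-1)| + |-1−11| = 13 + 12 = 25
d(Z, Alpha) = |12−(-3)| + |-1−5| = 15 + 6 = 21
d(Z, Tauri) = |12−3| + |-1−(-8)| = 9 + 7 = 16
d(Z, Orion) = |12−(-10)| + |-1−(-11)| = 22 + 10 = 32
d(Z, Indus) = |12−2| + |-1−(-8)| = 10 + 7 = 17
d(Z, Mira) = |12−3| + |-1−(-6)| = 9 + 5 = 14
d(Z, Echo) = |12−(-6)| + |-1−8| = 18 + 9 = 27
d(Z, Juno) = |12−(-6)| + |-1−12| = 18 + 13 = 31
Mira is nearest.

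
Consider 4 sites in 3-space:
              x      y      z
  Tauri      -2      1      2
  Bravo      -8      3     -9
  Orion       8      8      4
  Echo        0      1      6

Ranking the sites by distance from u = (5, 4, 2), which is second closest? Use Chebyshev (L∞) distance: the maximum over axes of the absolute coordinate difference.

d(u, Tauri) = max(7, 3, 0) = 7
d(u, Bravo) = max(13, 1, 11) = 13
d(u, Orion) = max(3, 4, 2) = 4
d(u, Echo) = max(5, 3, 4) = 5
Sorted ascending: Orion, Echo, Tauri, … — the second-nearest is Echo.

Echo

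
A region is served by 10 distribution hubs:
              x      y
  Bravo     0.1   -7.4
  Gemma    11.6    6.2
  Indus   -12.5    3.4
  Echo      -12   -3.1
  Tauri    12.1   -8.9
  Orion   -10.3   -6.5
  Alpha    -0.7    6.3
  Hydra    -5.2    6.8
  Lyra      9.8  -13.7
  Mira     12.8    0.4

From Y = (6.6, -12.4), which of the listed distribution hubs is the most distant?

Since √ is increasing, it suffices to compare squared distances:
d²(Y, Bravo) = (6.6−0.1)² + (-12.4−(-7.4))² = 42.25 + 25 = 67.25
d²(Y, Gemma) = (6.6−11.6)² + (-12.4−6.2)² = 25 + 345.96 = 370.96
d²(Y, Indus) = (6.6−(-12.5))² + (-12.4−3.4)² = 364.81 + 249.64 = 614.45
d²(Y, Echo) = (6.6−(-12))² + (-12.4−(-3.1))² = 345.96 + 86.49 = 432.45
d²(Y, Tauri) = (6.6−12.1)² + (-12.4−(-8.9))² = 30.25 + 12.25 = 42.5
d²(Y, Orion) = (6.6−(-10.3))² + (-12.4−(-6.5))² = 285.61 + 34.81 = 320.42
d²(Y, Alpha) = (6.6−(-0.7))² + (-12.4−6.3)² = 53.29 + 349.69 = 402.98
d²(Y, Hydra) = (6.6−(-5.2))² + (-12.4−6.8)² = 139.24 + 368.64 = 507.88
d²(Y, Lyra) = (6.6−9.8)² + (-12.4−(-13.7))² = 10.24 + 1.69 = 11.93
d²(Y, Mira) = (6.6−12.8)² + (-12.4−0.4)² = 38.44 + 163.84 = 202.28
The largest is to Indus.

Indus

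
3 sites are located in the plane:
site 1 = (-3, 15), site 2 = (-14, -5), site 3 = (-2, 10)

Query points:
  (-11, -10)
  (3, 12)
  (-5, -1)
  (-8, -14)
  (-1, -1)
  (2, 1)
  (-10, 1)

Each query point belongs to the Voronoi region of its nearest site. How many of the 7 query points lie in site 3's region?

3

(-11, -10) — d² to each: site 1:689, site 2:34, site 3:481 → nearest is site 2
(3, 12) — d² to each: site 1:45, site 2:578, site 3:29 → nearest is site 3
(-5, -1) — d² to each: site 1:260, site 2:97, site 3:130 → nearest is site 2
(-8, -14) — d² to each: site 1:866, site 2:117, site 3:612 → nearest is site 2
(-1, -1) — d² to each: site 1:260, site 2:185, site 3:122 → nearest is site 3
(2, 1) — d² to each: site 1:221, site 2:292, site 3:97 → nearest is site 3
(-10, 1) — d² to each: site 1:245, site 2:52, site 3:145 → nearest is site 2
3 of the 7 points have site 3 as nearest.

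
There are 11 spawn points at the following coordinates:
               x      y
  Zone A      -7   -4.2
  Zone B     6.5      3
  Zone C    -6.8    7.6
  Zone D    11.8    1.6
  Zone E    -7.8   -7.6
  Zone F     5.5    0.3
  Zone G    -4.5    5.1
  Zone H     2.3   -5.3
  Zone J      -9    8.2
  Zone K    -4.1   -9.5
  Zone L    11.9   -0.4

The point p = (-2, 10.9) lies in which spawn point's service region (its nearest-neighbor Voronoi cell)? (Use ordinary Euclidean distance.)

Compare squared distances (the ordering matches that of the actual distances):
d²(p, Zone A) = 25 + 228.01 = 253.01
d²(p, Zone B) = 72.25 + 62.41 = 134.66
d²(p, Zone C) = 23.04 + 10.89 = 33.93
d²(p, Zone D) = 190.44 + 86.49 = 276.93
d²(p, Zone E) = 33.64 + 342.25 = 375.89
d²(p, Zone F) = 56.25 + 112.36 = 168.61
d²(p, Zone G) = 6.25 + 33.64 = 39.89
d²(p, Zone H) = 18.49 + 262.44 = 280.93
d²(p, Zone J) = 49 + 7.29 = 56.29
d²(p, Zone K) = 4.41 + 416.16 = 420.57
d²(p, Zone L) = 193.21 + 127.69 = 320.9
Minimum is at Zone C.

Zone C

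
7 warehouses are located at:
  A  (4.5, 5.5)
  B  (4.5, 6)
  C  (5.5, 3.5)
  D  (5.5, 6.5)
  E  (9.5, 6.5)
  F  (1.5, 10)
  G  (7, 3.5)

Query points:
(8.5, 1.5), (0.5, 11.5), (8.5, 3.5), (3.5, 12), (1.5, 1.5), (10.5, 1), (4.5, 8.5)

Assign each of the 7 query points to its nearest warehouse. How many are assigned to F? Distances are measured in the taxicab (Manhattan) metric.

(8.5, 1.5) — d to each: A:8, B:8.5, C:5, D:8, E:6, F:15.5, G:3.5 → nearest is G
(0.5, 11.5) — d to each: A:10, B:9.5, C:13, D:10, E:14, F:2.5, G:14.5 → nearest is F
(8.5, 3.5) — d to each: A:6, B:6.5, C:3, D:6, E:4, F:13.5, G:1.5 → nearest is G
(3.5, 12) — d to each: A:7.5, B:7, C:10.5, D:7.5, E:11.5, F:4, G:12 → nearest is F
(1.5, 1.5) — d to each: A:7, B:7.5, C:6, D:9, E:13, F:8.5, G:7.5 → nearest is C
(10.5, 1) — d to each: A:10.5, B:11, C:7.5, D:10.5, E:6.5, F:18, G:6 → nearest is G
(4.5, 8.5) — d to each: A:3, B:2.5, C:6, D:3, E:7, F:4.5, G:7.5 → nearest is B
2 of the 7 points have F as nearest.

2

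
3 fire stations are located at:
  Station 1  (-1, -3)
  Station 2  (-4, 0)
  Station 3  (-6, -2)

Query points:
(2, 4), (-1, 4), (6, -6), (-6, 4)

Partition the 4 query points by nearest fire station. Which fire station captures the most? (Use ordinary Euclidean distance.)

(2, 4) — d² to each: Station 1:58, Station 2:52, Station 3:100 → nearest is Station 2
(-1, 4) — d² to each: Station 1:49, Station 2:25, Station 3:61 → nearest is Station 2
(6, -6) — d² to each: Station 1:58, Station 2:136, Station 3:160 → nearest is Station 1
(-6, 4) — d² to each: Station 1:74, Station 2:20, Station 3:36 → nearest is Station 2
Tally — Station 1:1, Station 2:3. Station 2 captures the most (3).

Station 2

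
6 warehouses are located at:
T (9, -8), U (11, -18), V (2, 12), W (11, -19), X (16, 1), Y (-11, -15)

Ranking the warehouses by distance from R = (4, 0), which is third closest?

Compare squared distances (the ordering matches that of the actual distances):
|RT|² = (4−9)² + (0−(-8))² = 25 + 64 = 89
|RU|² = (4−11)² + (0−(-18))² = 49 + 324 = 373
|RV|² = (4−2)² + (0−12)² = 4 + 144 = 148
|RW|² = (4−11)² + (0−(-19))² = 49 + 361 = 410
|RX|² = (4−16)² + (0−1)² = 144 + 1 = 145
|RY|² = (4−(-11))² + (0−(-15))² = 225 + 225 = 450
Sorted ascending: T, X, V, U, … — the third-nearest is V.

V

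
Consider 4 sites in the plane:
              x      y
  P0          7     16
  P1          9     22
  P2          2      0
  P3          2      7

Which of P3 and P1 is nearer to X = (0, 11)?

P3

Compare squared distances:
|XP3|² = (0−2)² + (11−7)² = 4 + 16 = 20
|XP1|² = (0−9)² + (11−22)² = 81 + 121 = 202
20 < 202, so P3 is closer.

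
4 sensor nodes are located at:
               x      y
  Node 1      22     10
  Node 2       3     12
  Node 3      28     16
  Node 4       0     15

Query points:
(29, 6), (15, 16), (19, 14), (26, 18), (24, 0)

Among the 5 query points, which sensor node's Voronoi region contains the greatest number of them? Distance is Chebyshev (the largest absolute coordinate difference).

(29, 6) — d to each: Node 1:7, Node 2:26, Node 3:10, Node 4:29 → nearest is Node 1
(15, 16) — d to each: Node 1:7, Node 2:12, Node 3:13, Node 4:15 → nearest is Node 1
(19, 14) — d to each: Node 1:4, Node 2:16, Node 3:9, Node 4:19 → nearest is Node 1
(26, 18) — d to each: Node 1:8, Node 2:23, Node 3:2, Node 4:26 → nearest is Node 3
(24, 0) — d to each: Node 1:10, Node 2:21, Node 3:16, Node 4:24 → nearest is Node 1
Tally — Node 1:4, Node 3:1. Node 1 captures the most (4).

Node 1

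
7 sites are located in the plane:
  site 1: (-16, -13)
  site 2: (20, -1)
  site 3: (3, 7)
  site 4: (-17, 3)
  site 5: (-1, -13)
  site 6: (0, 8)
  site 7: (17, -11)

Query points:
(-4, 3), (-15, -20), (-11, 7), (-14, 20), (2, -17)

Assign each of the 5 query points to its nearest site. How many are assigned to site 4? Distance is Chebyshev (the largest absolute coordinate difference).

(-4, 3) — d to each: site 1:16, site 2:24, site 3:7, site 4:13, site 5:16, site 6:5, site 7:21 → nearest is site 6
(-15, -20) — d to each: site 1:7, site 2:35, site 3:27, site 4:23, site 5:14, site 6:28, site 7:32 → nearest is site 1
(-11, 7) — d to each: site 1:20, site 2:31, site 3:14, site 4:6, site 5:20, site 6:11, site 7:28 → nearest is site 4
(-14, 20) — d to each: site 1:33, site 2:34, site 3:17, site 4:17, site 5:33, site 6:14, site 7:31 → nearest is site 6
(2, -17) — d to each: site 1:18, site 2:18, site 3:24, site 4:20, site 5:4, site 6:25, site 7:15 → nearest is site 5
1 of the 5 points has site 4 as nearest.

1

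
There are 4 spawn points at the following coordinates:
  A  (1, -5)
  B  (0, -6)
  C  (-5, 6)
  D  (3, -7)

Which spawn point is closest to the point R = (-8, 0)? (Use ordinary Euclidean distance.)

C

Since √ is increasing, it suffices to compare squared distances:
|RA|² = (-8−1)² + (0−(-5))² = 81 + 25 = 106
|RB|² = (-8−0)² + (0−(-6))² = 64 + 36 = 100
|RC|² = (-8−(-5))² + (0−6)² = 9 + 36 = 45
|RD|² = (-8−3)² + (0−(-7))² = 121 + 49 = 170
C is nearest.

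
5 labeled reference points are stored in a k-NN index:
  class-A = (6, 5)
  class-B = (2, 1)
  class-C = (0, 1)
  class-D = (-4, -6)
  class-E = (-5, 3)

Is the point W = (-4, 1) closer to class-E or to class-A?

Compare squared distances:
d²(W, class-E) = (-4−(-5))² + (1−3)² = 1 + 4 = 5
d²(W, class-A) = (-4−6)² + (1−5)² = 100 + 16 = 116
5 < 116, so class-E is closer.

class-E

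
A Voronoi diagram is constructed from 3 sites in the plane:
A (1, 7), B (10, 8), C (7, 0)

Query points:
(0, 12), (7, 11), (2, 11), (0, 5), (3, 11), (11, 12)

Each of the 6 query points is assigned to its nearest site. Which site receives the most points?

A

(0, 12) — d² to each: A:26, B:116, C:193 → nearest is A
(7, 11) — d² to each: A:52, B:18, C:121 → nearest is B
(2, 11) — d² to each: A:17, B:73, C:146 → nearest is A
(0, 5) — d² to each: A:5, B:109, C:74 → nearest is A
(3, 11) — d² to each: A:20, B:58, C:137 → nearest is A
(11, 12) — d² to each: A:125, B:17, C:160 → nearest is B
Tally — A:4, B:2. A captures the most (4).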